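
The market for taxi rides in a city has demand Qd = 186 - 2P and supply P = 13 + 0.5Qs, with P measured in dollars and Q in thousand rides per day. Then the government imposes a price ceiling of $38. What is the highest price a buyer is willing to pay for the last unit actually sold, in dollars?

68

Rearranging supply gives Qs = 2P - 26. Setting quantity demanded equal to quantity supplied, 186 - 2P = 2P - 26, gives P* = 53 and Q* = 80.
Because the ceiling (38) lies below the market-clearing price, it is binding.
At P = 38: Qd = 186 - 2·38 = 110 and Qs = 2·38 - 26 = 50.
Only 50 units reach the market. On the demand curve, the marginal buyer's willingness to pay at Q = 50 is (186 - 50)/2 = 68.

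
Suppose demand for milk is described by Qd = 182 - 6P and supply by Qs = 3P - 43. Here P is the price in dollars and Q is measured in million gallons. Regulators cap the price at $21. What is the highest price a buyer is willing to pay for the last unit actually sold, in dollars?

27

Setting quantity demanded equal to quantity supplied, 182 - 6P = 3P - 43, gives P* = 25 and Q* = 32.
The ceiling of 21 is below the equilibrium price 25, so it binds.
At P = 21: Qd = 182 - 6·21 = 56 and Qs = 3·21 - 43 = 20.
Only 20 units reach the market. On the demand curve, the marginal buyer's willingness to pay at Q = 20 is (182 - 20)/6 = 27.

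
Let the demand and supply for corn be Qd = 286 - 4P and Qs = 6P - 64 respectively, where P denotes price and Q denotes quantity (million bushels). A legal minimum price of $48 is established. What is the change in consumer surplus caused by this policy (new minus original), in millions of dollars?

-1560

Without the control the market clears where 286 - 4P = 6P - 64, i.e. P* = 35 and Q* = 146.
Since 48 > 35, the floor is binding.
At P = 48: Qd = 286 - 4·48 = 94 and Qs = 6·48 - 64 = 224.
Consumer surplus without the control is ½ · (71.5 - 35) · 146 = 2664.5.
With the floor, consumers buy 94 units at 48, so CS = ½ · (71.5 - 48) · 94 = 1104.5.
Change in consumer surplus = 1104.5 - 2664.5 = -1560.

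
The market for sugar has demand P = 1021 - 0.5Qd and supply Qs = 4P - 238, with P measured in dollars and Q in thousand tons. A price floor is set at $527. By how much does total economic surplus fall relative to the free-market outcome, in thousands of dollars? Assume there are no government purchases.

32413.5

Rearranging demand gives Qd = 2042 - 2P. In a free market, 2042 - 2P = 4P - 238 gives the equilibrium P* = 380, Q* = 1282.
Because the floor (527) lies above the market-clearing price, it is binding.
At P = 527: Qd = 2042 - 2·527 = 988 and Qs = 4·527 - 238 = 1870.
Quantity traded falls to 988. At Q = 988 the demand price is (2042 - 988)/2 = 527 and the supply price is (238 + 988)/4 = 306.5.
Deadweight loss = ½ · (527 - 306.5) · (1282 - 988) = ½ · 220.5 · 294 = 32413.5.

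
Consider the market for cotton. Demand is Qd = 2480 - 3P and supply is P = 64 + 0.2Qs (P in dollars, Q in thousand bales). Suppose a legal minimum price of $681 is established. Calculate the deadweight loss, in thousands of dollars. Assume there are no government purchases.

Rearranging supply gives Qs = 5P - 320. Setting quantity demanded equal to quantity supplied, 2480 - 3P = 5P - 320, gives P* = 350 and Q* = 1430.
Since 681 > 350, the floor is binding.
At P = 681: Qd = 2480 - 3·681 = 437 and Qs = 5·681 - 320 = 3085.
Quantity traded falls to 437. At Q = 437 the demand price is (2480 - 437)/3 = 681 and the supply price is (320 + 437)/5 = 151.4.
Deadweight loss = ½ · (681 - 151.4) · (1430 - 437) = ½ · 529.6 · 993 = 262946.4.

262946.4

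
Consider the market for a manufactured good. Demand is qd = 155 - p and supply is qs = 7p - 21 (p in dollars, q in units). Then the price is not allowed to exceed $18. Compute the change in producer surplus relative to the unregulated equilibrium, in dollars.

Setting quantity demanded equal to quantity supplied, 155 - p = 7p - 21, gives p* = 22 and q* = 133.
Since 18 < 22, the ceiling is binding.
At p = 18: qd = 155 - 18 = 137 and qs = 7·18 - 21 = 105.
Producer surplus without the control is ½ · (22 - 3) · 133 = 1263.5.
With the ceiling, producers sell 105 units at 18, so PS = ½ · (18 - 3) · 105 = 787.5.
Change in producer surplus = 787.5 - 1263.5 = -476.

-476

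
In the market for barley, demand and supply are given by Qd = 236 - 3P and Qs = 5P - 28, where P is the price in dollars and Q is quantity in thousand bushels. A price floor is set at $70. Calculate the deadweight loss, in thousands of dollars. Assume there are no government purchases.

In a free market, 236 - 3P = 5P - 28 gives the equilibrium P* = 33, Q* = 137.
The floor of 70 is above the equilibrium price 33, so it binds.
At P = 70: Qd = 236 - 3·70 = 26 and Qs = 5·70 - 28 = 322.
Quantity traded falls to 26. At Q = 26 the demand price is (236 - 26)/3 = 70 and the supply price is (28 + 26)/5 = 10.8.
Deadweight loss = ½ · (70 - 10.8) · (137 - 26) = ½ · 59.2 · 111 = 3285.6.

3285.6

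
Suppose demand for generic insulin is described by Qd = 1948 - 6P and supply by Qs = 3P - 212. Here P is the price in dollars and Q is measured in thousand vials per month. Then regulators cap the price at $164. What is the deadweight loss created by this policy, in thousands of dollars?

12996

In a free market, 1948 - 6P = 3P - 212 gives the equilibrium P* = 240, Q* = 508.
Because the ceiling (164) lies below the market-clearing price, it is binding.
At P = 164: Qd = 1948 - 6·164 = 964 and Qs = 3·164 - 212 = 280.
Quantity traded falls to 280. At Q = 280 the demand price is (1948 - 280)/6 = 278 and the supply price is (212 + 280)/3 = 164.
Deadweight loss = ½ · (278 - 164) · (508 - 280) = ½ · 114 · 228 = 12996.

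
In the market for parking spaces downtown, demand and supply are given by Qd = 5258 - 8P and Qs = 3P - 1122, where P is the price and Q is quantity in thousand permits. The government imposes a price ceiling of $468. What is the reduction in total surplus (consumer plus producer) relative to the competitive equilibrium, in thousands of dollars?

Equilibrium: 5258 - 8P = 3P - 1122, so 6380 = 11P and P* = 580, Q* = 618.
Since 468 < 580, the ceiling is binding.
At P = 468: Qd = 5258 - 8·468 = 1514 and Qs = 3·468 - 1122 = 282.
Quantity traded falls to 282. At Q = 282 the demand price is (5258 - 282)/8 = 622 and the supply price is (1122 + 282)/3 = 468.
Deadweight loss = ½ · (622 - 468) · (618 - 282) = ½ · 154 · 336 = 25872.

25872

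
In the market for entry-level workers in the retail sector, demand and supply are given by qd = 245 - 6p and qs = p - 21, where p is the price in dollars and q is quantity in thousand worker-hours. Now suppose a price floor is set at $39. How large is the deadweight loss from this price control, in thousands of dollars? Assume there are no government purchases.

21

In a free market, 245 - 6p = p - 21 gives the equilibrium p* = 38, q* = 17.
Because the floor (39) lies above the market-clearing price, it is binding.
At p = 39: qd = 245 - 6·39 = 11 and qs = 39 - 21 = 18.
Quantity traded falls to 11. At q = 11 the demand price is (245 - 11)/6 = 39 and the supply price is 21 + 11 = 32.
Deadweight loss = ½ · (39 - 32) · (17 - 11) = ½ · 7 · 6 = 21.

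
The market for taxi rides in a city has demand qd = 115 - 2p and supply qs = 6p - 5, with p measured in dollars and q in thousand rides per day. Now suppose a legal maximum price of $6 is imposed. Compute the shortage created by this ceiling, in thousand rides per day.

In a free market, 115 - 2p = 6p - 5 gives the equilibrium p* = 15, q* = 85.
Since 6 < 15, the ceiling is binding.
At p = 6: qd = 115 - 2·6 = 103 and qs = 6·6 - 5 = 31.
Shortage = qd - qs = 103 - 31 = 72.

72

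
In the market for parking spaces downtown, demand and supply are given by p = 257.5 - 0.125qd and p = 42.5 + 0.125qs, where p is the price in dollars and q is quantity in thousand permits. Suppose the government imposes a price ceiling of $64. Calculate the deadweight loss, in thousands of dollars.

Rearranging demand gives qd = 2060 - 8p; rearranging supply gives qs = 8p - 340. Setting quantity demanded equal to quantity supplied, 2060 - 8p = 8p - 340, gives p* = 150 and q* = 860.
Since 64 < 150, the ceiling is binding.
At p = 64: qd = 2060 - 8·64 = 1548 and qs = 8·64 - 340 = 172.
Quantity traded falls to 172. At q = 172 the demand price is (2060 - 172)/8 = 236 and the supply price is (340 + 172)/8 = 64.
Deadweight loss = ½ · (236 - 64) · (860 - 172) = ½ · 172 · 688 = 59168.

59168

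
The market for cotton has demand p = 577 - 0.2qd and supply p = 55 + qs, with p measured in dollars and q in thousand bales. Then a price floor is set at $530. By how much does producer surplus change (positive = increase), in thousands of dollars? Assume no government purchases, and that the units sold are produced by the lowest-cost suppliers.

-10600

Rearranging demand gives qd = 2885 - 5p; rearranging supply gives qs = p - 55. Without the control the market clears where 2885 - 5p = p - 55, i.e. p* = 490 and q* = 435.
Because the floor (530) lies above the market-clearing price, it is binding.
At p = 530: qd = 2885 - 5·530 = 235 and qs = 530 - 55 = 475.
Producer surplus without the control is ½ · (490 - 55) · 435 = 94612.5.
With the floor, 235 units are sold at 530. The supply price at q = 235 is 290, so PS = ½ · [(530 - 55) + (530 - 290)] · 235 = 84012.5.
Change in producer surplus = 84012.5 - 94612.5 = -10600.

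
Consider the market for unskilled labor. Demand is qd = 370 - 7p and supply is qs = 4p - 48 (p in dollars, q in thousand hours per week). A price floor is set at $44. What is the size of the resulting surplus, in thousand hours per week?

In a free market, 370 - 7p = 4p - 48 gives the equilibrium p* = 38, q* = 104.
Because the floor (44) lies above the market-clearing price, it is binding.
At p = 44: qd = 370 - 7·44 = 62 and qs = 4·44 - 48 = 128.
Surplus = qs - qd = 128 - 62 = 66.

66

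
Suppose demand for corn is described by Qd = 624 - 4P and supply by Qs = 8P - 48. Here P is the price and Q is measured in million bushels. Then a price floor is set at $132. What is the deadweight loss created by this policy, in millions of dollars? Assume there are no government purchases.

Setting quantity demanded equal to quantity supplied, 624 - 4P = 8P - 48, gives P* = 56 and Q* = 400.
Since 132 > 56, the floor is binding.
At P = 132: Qd = 624 - 4·132 = 96 and Qs = 8·132 - 48 = 1008.
Quantity traded falls to 96. At Q = 96 the demand price is (624 - 96)/4 = 132 and the supply price is (48 + 96)/8 = 18.
Deadweight loss = ½ · (132 - 18) · (400 - 96) = ½ · 114 · 304 = 17328.

17328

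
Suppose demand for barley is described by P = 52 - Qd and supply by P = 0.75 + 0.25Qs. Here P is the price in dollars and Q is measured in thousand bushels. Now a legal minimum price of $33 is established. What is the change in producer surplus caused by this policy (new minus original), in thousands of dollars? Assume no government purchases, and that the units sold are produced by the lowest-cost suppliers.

357.5

Rearranging demand gives Qd = 52 - P; rearranging supply gives Qs = 4P - 3. Equilibrium: 52 - P = 4P - 3, so 55 = 5P and P* = 11, Q* = 41.
Because the floor (33) lies above the market-clearing price, it is binding.
At P = 33: Qd = 52 - 33 = 19 and Qs = 4·33 - 3 = 129.
Producer surplus without the control is ½ · (11 - 0.75) · 41 = 210.125.
With the floor, 19 units are sold at 33. The supply price at Q = 19 is 5.5, so PS = ½ · [(33 - 0.75) + (33 - 5.5)] · 19 = 567.625.
Change in producer surplus = 567.625 - 210.125 = 357.5.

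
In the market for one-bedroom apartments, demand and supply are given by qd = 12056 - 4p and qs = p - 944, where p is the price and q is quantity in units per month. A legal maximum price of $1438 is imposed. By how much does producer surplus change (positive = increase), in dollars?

Without the control the market clears where 12056 - 4p = p - 944, i.e. p* = 2600 and q* = 1656.
The ceiling of 1438 is below the equilibrium price 2600, so it binds.
At p = 1438: qd = 12056 - 4·1438 = 6304 and qs = 1438 - 944 = 494.
Producer surplus without the control is ½ · (2600 - 944) · 1656 = 1371168.
With the ceiling, producers sell 494 units at 1438, so PS = ½ · (1438 - 944) · 494 = 122018.
Change in producer surplus = 122018 - 1371168 = -1249150.

-1249150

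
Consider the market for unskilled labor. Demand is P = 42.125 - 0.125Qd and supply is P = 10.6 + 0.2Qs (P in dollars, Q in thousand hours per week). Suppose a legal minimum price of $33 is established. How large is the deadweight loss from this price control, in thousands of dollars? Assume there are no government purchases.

93.6

Rearranging demand gives Qd = 337 - 8P; rearranging supply gives Qs = 5P - 53. Without the control the market clears where 337 - 8P = 5P - 53, i.e. P* = 30 and Q* = 97.
Since 33 > 30, the floor is binding.
At P = 33: Qd = 337 - 8·33 = 73 and Qs = 5·33 - 53 = 112.
Quantity traded falls to 73. At Q = 73 the demand price is (337 - 73)/8 = 33 and the supply price is (53 + 73)/5 = 25.2.
Deadweight loss = ½ · (33 - 25.2) · (97 - 73) = ½ · 7.8 · 24 = 93.6.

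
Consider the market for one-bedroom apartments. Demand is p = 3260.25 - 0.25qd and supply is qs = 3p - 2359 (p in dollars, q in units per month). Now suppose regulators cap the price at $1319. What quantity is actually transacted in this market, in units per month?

Rearranging demand gives qd = 13041 - 4p. Without the control the market clears where 13041 - 4p = 3p - 2359, i.e. p* = 2200 and q* = 4241.
Because the ceiling (1319) lies below the market-clearing price, it is binding.
At p = 1319: qd = 13041 - 4·1319 = 7765 and qs = 3·1319 - 2359 = 1598.
The quantity actually transacted is the short side, supply: 1598.

1598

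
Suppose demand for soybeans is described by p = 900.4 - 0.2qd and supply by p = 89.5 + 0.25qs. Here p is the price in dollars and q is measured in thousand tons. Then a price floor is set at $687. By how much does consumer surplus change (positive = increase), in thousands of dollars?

Rearranging demand gives qd = 4502 - 5p; rearranging supply gives qs = 4p - 358. Equilibrium: 4502 - 5p = 4p - 358, so 4860 = 9p and p* = 540, q* = 1802.
The floor of 687 is above the equilibrium price 540, so it binds.
At p = 687: qd = 4502 - 5·687 = 1067 and qs = 4·687 - 358 = 2390.
Consumer surplus without the control is ½ · (900.4 - 540) · 1802 = 324720.4.
With the floor, consumers buy 1067 units at 687, so CS = ½ · (900.4 - 687) · 1067 = 113848.9.
Change in consumer surplus = 113848.9 - 324720.4 = -210871.5.

-210871.5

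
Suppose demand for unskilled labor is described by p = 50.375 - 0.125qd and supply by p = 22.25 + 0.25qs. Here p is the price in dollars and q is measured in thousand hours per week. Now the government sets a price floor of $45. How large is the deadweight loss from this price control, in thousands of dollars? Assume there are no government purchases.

Rearranging demand gives qd = 403 - 8p; rearranging supply gives qs = 4p - 89. Setting quantity demanded equal to quantity supplied, 403 - 8p = 4p - 89, gives p* = 41 and q* = 75.
Because the floor (45) lies above the market-clearing price, it is binding.
At p = 45: qd = 403 - 8·45 = 43 and qs = 4·45 - 89 = 91.
Quantity traded falls to 43. At q = 43 the demand price is (403 - 43)/8 = 45 and the supply price is (89 + 43)/4 = 33.
Deadweight loss = ½ · (45 - 33) · (75 - 43) = ½ · 12 · 32 = 192.

192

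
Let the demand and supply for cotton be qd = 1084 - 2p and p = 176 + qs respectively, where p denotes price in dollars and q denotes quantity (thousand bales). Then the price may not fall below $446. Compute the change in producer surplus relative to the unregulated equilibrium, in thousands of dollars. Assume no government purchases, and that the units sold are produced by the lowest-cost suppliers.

Rearranging supply gives qs = p - 176. In a free market, 1084 - 2p = p - 176 gives the equilibrium p* = 420, q* = 244.
Since 446 > 420, the floor is binding.
At p = 446: qd = 1084 - 2·446 = 192 and qs = 446 - 176 = 270.
Producer surplus without the control is ½ · (420 - 176) · 244 = 29768.
With the floor, 192 units are sold at 446. The supply price at q = 192 is 368, so PS = ½ · [(446 - 176) + (446 - 368)] · 192 = 33408.
Change in producer surplus = 33408 - 29768 = 3640.

3640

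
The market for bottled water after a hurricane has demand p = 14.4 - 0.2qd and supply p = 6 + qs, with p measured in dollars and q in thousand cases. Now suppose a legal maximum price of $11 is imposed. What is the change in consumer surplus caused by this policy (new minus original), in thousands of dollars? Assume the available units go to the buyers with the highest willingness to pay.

9.6

Rearranging demand gives qd = 72 - 5p; rearranging supply gives qs = p - 6. Setting quantity demanded equal to quantity supplied, 72 - 5p = p - 6, gives p* = 13 and q* = 7.
Since 11 < 13, the ceiling is binding.
At p = 11: qd = 72 - 5·11 = 17 and qs = 11 - 6 = 5.
Consumer surplus without the control is ½ · (14.4 - 13) · 7 = 4.9.
With the ceiling, 5 units are sold at 11 (assume they go to the highest-value buyers). The demand price at q = 5 is 13.4, so CS = ½ · [(14.4 - 11) + (13.4 - 11)] · 5 = 14.5.
Change in consumer surplus = 14.5 - 4.9 = 9.6.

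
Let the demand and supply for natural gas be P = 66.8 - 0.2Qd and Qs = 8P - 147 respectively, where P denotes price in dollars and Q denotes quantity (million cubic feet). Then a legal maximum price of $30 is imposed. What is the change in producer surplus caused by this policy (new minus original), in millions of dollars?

-847

Rearranging demand gives Qd = 334 - 5P. Without the control the market clears where 334 - 5P = 8P - 147, i.e. P* = 37 and Q* = 149.
Since 30 < 37, the ceiling is binding.
At P = 30: Qd = 334 - 5·30 = 184 and Qs = 8·30 - 147 = 93.
Producer surplus without the control is ½ · (37 - 18.375) · 149 = 1387.5625.
With the ceiling, producers sell 93 units at 30, so PS = ½ · (30 - 18.375) · 93 = 540.5625.
Change in producer surplus = 540.5625 - 1387.5625 = -847.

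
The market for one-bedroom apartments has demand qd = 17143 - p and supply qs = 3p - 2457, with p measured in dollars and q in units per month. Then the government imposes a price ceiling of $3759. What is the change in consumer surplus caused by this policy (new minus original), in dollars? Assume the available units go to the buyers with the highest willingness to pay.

4205155.5

In a free market, 17143 - p = 3p - 2457 gives the equilibrium p* = 4900, q* = 12243.
The ceiling of 3759 is below the equilibrium price 4900, so it binds.
At p = 3759: qd = 17143 - 3759 = 13384 and qs = 3·3759 - 2457 = 8820.
Consumer surplus without the control is ½ · (17143 - 4900) · 12243 = 74945524.5.
With the ceiling, 8820 units are sold at 3759 (assume they go to the highest-value buyers). The demand price at q = 8820 is 8323, so CS = ½ · [(17143 - 3759) + (8323 - 3759)] · 8820 = 79150680.
Change in consumer surplus = 79150680 - 74945524.5 = 4205155.5.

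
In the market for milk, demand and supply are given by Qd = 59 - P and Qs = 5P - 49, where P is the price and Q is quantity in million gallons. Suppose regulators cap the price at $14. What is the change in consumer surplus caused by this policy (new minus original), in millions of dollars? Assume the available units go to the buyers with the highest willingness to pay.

Without the control the market clears where 59 - P = 5P - 49, i.e. P* = 18 and Q* = 41.
The ceiling of 14 is below the equilibrium price 18, so it binds.
At P = 14: Qd = 59 - 14 = 45 and Qs = 5·14 - 49 = 21.
Consumer surplus without the control is ½ · (59 - 18) · 41 = 840.5.
With the ceiling, 21 units are sold at 14 (assume they go to the highest-value buyers). The demand price at Q = 21 is 38, so CS = ½ · [(59 - 14) + (38 - 14)] · 21 = 724.5.
Change in consumer surplus = 724.5 - 840.5 = -116.

-116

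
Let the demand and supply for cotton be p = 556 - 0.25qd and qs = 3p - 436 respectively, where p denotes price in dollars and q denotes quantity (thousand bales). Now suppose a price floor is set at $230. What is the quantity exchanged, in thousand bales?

Rearranging demand gives qd = 2224 - 4p. In a free market, 2224 - 4p = 3p - 436 gives the equilibrium p* = 380, q* = 704.
The floor of 230 is below the equilibrium price 380, so it is not binding; the market clears at p* = 380, q* = 704.

704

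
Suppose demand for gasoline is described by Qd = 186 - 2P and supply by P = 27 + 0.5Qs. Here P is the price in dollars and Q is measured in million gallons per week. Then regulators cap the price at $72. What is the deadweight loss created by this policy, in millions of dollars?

0

Rearranging supply gives Qs = 2P - 54. In a free market, 186 - 2P = 2P - 54 gives the equilibrium P* = 60, Q* = 66.
The ceiling of 72 is above the equilibrium price 60, so it is not binding; the market clears at P* = 60, Q* = 66.
Since the control does not bind, no trades are prevented and deadweight loss is zero.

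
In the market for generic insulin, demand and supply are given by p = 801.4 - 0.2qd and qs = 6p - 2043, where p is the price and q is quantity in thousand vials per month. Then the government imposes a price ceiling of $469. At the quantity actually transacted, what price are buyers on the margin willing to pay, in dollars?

Rearranging demand gives qd = 4007 - 5p. Setting quantity demanded equal to quantity supplied, 4007 - 5p = 6p - 2043, gives p* = 550 and q* = 1257.
The ceiling of 469 is below the equilibrium price 550, so it binds.
At p = 469: qd = 4007 - 5·469 = 1662 and qs = 6·469 - 2043 = 771.
Only 771 units reach the market. On the demand curve, the marginal buyer's willingness to pay at q = 771 is (4007 - 771)/5 = 647.2.

647.2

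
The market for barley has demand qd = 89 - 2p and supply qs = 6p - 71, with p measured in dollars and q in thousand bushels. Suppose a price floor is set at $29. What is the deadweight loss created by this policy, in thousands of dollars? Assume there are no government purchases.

Without the control the market clears where 89 - 2p = 6p - 71, i.e. p* = 20 and q* = 49.
The floor of 29 is above the equilibrium price 20, so it binds.
At p = 29: qd = 89 - 2·29 = 31 and qs = 6·29 - 71 = 103.
Quantity traded falls to 31. At q = 31 the demand price is (89 - 31)/2 = 29 and the supply price is (71 + 31)/6 = 17.
Deadweight loss = ½ · (29 - 17) · (49 - 31) = ½ · 12 · 18 = 108.

108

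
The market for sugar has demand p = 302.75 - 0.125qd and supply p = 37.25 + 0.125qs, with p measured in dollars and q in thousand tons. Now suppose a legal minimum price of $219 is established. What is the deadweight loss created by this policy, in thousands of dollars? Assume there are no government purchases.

Rearranging demand gives qd = 2422 - 8p; rearranging supply gives qs = 8p - 298. Without the control the market clears where 2422 - 8p = 8p - 298, i.e. p* = 170 and q* = 1062.
The floor of 219 is above the equilibrium price 170, so it binds.
At p = 219: qd = 2422 - 8·219 = 670 and qs = 8·219 - 298 = 1454.
Quantity traded falls to 670. At q = 670 the demand price is (2422 - 670)/8 = 219 and the supply price is (298 + 670)/8 = 121.
Deadweight loss = ½ · (219 - 121) · (1062 - 670) = ½ · 98 · 392 = 19208.

19208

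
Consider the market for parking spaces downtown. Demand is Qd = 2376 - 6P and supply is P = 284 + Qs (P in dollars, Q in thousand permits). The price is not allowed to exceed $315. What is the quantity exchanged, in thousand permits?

31

Rearranging supply gives Qs = P - 284. Equilibrium: 2376 - 6P = P - 284, so 2660 = 7P and P* = 380, Q* = 96.
Because the ceiling (315) lies below the market-clearing price, it is binding.
At P = 315: Qd = 2376 - 6·315 = 486 and Qs = 315 - 284 = 31.
The quantity actually transacted is the short side, supply: 31.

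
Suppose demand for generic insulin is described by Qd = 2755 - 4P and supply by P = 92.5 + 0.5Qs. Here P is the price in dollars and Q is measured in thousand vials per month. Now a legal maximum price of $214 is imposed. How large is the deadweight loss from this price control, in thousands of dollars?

114264

Rearranging supply gives Qs = 2P - 185. In a free market, 2755 - 4P = 2P - 185 gives the equilibrium P* = 490, Q* = 795.
Since 214 < 490, the ceiling is binding.
At P = 214: Qd = 2755 - 4·214 = 1899 and Qs = 2·214 - 185 = 243.
Quantity traded falls to 243. At Q = 243 the demand price is (2755 - 243)/4 = 628 and the supply price is (185 + 243)/2 = 214.
Deadweight loss = ½ · (628 - 214) · (795 - 243) = ½ · 414 · 552 = 114264.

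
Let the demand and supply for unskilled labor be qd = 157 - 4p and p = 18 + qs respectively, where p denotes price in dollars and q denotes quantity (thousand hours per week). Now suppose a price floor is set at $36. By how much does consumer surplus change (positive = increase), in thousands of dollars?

Rearranging supply gives qs = p - 18. In a free market, 157 - 4p = p - 18 gives the equilibrium p* = 35, q* = 17.
Since 36 > 35, the floor is binding.
At p = 36: qd = 157 - 4·36 = 13 and qs = 36 - 18 = 18.
Consumer surplus without the control is ½ · (39.25 - 35) · 17 = 36.125.
With the floor, consumers buy 13 units at 36, so CS = ½ · (39.25 - 36) · 13 = 21.125.
Change in consumer surplus = 21.125 - 36.125 = -15.

-15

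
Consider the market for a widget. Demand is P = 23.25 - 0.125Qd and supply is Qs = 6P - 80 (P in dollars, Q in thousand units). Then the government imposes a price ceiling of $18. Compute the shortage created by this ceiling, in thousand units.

Rearranging demand gives Qd = 186 - 8P. Equilibrium: 186 - 8P = 6P - 80, so 266 = 14P and P* = 19, Q* = 34.
The ceiling of 18 is below the equilibrium price 19, so it binds.
At P = 18: Qd = 186 - 8·18 = 42 and Qs = 6·18 - 80 = 28.
Shortage = Qd - Qs = 42 - 28 = 14.

14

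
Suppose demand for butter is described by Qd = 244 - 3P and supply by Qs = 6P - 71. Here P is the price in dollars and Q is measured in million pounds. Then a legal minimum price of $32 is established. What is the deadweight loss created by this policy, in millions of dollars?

Equilibrium: 244 - 3P = 6P - 71, so 315 = 9P and P* = 35, Q* = 139.
The floor of 32 is below the equilibrium price 35, so it is not binding; the market clears at P* = 35, Q* = 139.
Since the control does not bind, no trades are prevented and deadweight loss is zero.

0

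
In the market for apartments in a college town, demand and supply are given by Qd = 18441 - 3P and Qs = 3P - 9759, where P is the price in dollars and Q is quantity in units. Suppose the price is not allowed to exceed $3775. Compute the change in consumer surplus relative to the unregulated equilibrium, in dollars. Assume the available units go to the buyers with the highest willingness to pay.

Equilibrium: 18441 - 3P = 3P - 9759, so 28200 = 6P and P* = 4700, Q* = 4341.
Because the ceiling (3775) lies below the market-clearing price, it is binding.
At P = 3775: Qd = 18441 - 3·3775 = 7116 and Qs = 3·3775 - 9759 = 1566.
Consumer surplus without the control is ½ · (6147 - 4700) · 4341 = 3140713.5.
With the ceiling, 1566 units are sold at 3775 (assume they go to the highest-value buyers). The demand price at Q = 1566 is 5625, so CS = ½ · [(6147 - 3775) + (5625 - 3775)] · 1566 = 3305826.
Change in consumer surplus = 3305826 - 3140713.5 = 165112.5.

165112.5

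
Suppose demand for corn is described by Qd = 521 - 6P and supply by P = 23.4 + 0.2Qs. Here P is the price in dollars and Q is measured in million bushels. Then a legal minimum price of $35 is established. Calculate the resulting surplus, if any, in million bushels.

Rearranging supply gives Qs = 5P - 117. Setting quantity demanded equal to quantity supplied, 521 - 6P = 5P - 117, gives P* = 58 and Q* = 173.
Since 35 is below P* = 58, the floor does not bind and the free-market outcome prevails.
Since the control does not bind, there is no surplus.

0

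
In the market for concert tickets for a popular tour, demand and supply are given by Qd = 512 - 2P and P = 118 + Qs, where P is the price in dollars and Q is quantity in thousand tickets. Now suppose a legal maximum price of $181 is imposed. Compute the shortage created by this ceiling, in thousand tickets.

Rearranging supply gives Qs = P - 118. Without the control the market clears where 512 - 2P = P - 118, i.e. P* = 210 and Q* = 92.
The ceiling of 181 is below the equilibrium price 210, so it binds.
At P = 181: Qd = 512 - 2·181 = 150 and Qs = 181 - 118 = 63.
Shortage = Qd - Qs = 150 - 63 = 87.

87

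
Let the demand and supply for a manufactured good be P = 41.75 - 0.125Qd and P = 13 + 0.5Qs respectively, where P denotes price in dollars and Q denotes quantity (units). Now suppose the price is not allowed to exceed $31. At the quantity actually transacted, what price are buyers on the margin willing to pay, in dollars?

37.25

Rearranging demand gives Qd = 334 - 8P; rearranging supply gives Qs = 2P - 26. Setting quantity demanded equal to quantity supplied, 334 - 8P = 2P - 26, gives P* = 36 and Q* = 46.
Because the ceiling (31) lies below the market-clearing price, it is binding.
At P = 31: Qd = 334 - 8·31 = 86 and Qs = 2·31 - 26 = 36.
Only 36 units reach the market. On the demand curve, the marginal buyer's willingness to pay at Q = 36 is (334 - 36)/8 = 37.25.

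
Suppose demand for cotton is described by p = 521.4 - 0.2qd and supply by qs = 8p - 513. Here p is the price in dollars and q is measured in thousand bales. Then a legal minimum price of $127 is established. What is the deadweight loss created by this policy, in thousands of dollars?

0

Rearranging demand gives qd = 2607 - 5p. In a free market, 2607 - 5p = 8p - 513 gives the equilibrium p* = 240, q* = 1407.
The floor of 127 is below the equilibrium price 240, so it is not binding; the market clears at p* = 240, q* = 1407.
Since the control does not bind, no trades are prevented and deadweight loss is zero.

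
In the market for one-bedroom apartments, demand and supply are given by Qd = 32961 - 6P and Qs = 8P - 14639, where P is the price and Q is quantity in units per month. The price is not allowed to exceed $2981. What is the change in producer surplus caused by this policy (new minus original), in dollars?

-4560815

In a free market, 32961 - 6P = 8P - 14639 gives the equilibrium P* = 3400, Q* = 12561.
Since 2981 < 3400, the ceiling is binding.
At P = 2981: Qd = 32961 - 6·2981 = 15075 and Qs = 8·2981 - 14639 = 9209.
Producer surplus without the control is ½ · (3400 - 1829.875) · 12561 = 9861170.0625.
With the ceiling, producers sell 9209 units at 2981, so PS = ½ · (2981 - 1829.875) · 9209 = 5300355.0625.
Change in producer surplus = 5300355.0625 - 9861170.0625 = -4560815.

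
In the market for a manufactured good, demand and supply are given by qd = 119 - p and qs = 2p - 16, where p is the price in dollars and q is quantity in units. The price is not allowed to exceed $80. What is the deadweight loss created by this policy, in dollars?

Setting quantity demanded equal to quantity supplied, 119 - p = 2p - 16, gives p* = 45 and q* = 74.
Since 80 is above p* = 45, the ceiling does not bind and the free-market outcome prevails.
Since the control does not bind, no trades are prevented and deadweight loss is zero.

0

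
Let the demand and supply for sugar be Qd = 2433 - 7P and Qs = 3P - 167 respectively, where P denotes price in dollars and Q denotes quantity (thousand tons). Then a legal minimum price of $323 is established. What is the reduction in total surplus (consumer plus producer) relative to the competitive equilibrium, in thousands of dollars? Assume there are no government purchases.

46305

Setting quantity demanded equal to quantity supplied, 2433 - 7P = 3P - 167, gives P* = 260 and Q* = 613.
Since 323 > 260, the floor is binding.
At P = 323: Qd = 2433 - 7·323 = 172 and Qs = 3·323 - 167 = 802.
Quantity traded falls to 172. At Q = 172 the demand price is (2433 - 172)/7 = 323 and the supply price is (167 + 172)/3 = 113.
Deadweight loss = ½ · (323 - 113) · (613 - 172) = ½ · 210 · 441 = 46305.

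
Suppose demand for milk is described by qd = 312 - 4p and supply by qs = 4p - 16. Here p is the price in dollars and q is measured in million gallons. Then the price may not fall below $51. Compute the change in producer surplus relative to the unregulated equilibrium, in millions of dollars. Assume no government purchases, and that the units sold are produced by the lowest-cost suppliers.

Equilibrium: 312 - 4p = 4p - 16, so 328 = 8p and p* = 41, q* = 148.
Since 51 > 41, the floor is binding.
At p = 51: qd = 312 - 4·51 = 108 and qs = 4·51 - 16 = 188.
Producer surplus without the control is ½ · (41 - 4) · 148 = 2738.
With the floor, 108 units are sold at 51. The supply price at q = 108 is 31, so PS = ½ · [(51 - 4) + (51 - 31)] · 108 = 3618.
Change in producer surplus = 3618 - 2738 = 880.

880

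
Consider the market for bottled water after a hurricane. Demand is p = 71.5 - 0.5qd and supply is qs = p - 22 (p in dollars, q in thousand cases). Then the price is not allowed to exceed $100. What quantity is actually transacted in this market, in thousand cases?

Rearranging demand gives qd = 143 - 2p. Setting quantity demanded equal to quantity supplied, 143 - 2p = p - 22, gives p* = 55 and q* = 33.
The ceiling of 100 is above the equilibrium price 55, so it is not binding; the market clears at p* = 55, q* = 33.

33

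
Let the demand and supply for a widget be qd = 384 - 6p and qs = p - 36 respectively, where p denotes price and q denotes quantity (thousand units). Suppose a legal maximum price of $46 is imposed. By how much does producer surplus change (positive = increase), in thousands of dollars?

In a free market, 384 - 6p = p - 36 gives the equilibrium p* = 60, q* = 24.
Because the ceiling (46) lies below the market-clearing price, it is binding.
At p = 46: qd = 384 - 6·46 = 108 and qs = 46 - 36 = 10.
Producer surplus without the control is ½ · (60 - 36) · 24 = 288.
With the ceiling, producers sell 10 units at 46, so PS = ½ · (46 - 36) · 10 = 50.
Change in producer surplus = 50 - 288 = -238.

-238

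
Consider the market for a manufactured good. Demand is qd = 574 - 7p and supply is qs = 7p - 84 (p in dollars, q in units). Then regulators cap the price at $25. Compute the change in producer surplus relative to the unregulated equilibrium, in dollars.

-3696

Without the control the market clears where 574 - 7p = 7p - 84, i.e. p* = 47 and q* = 245.
Because the ceiling (25) lies below the market-clearing price, it is binding.
At p = 25: qd = 574 - 7·25 = 399 and qs = 7·25 - 84 = 91.
Producer surplus without the control is ½ · (47 - 12) · 245 = 4287.5.
With the ceiling, producers sell 91 units at 25, so PS = ½ · (25 - 12) · 91 = 591.5.
Change in producer surplus = 591.5 - 4287.5 = -3696.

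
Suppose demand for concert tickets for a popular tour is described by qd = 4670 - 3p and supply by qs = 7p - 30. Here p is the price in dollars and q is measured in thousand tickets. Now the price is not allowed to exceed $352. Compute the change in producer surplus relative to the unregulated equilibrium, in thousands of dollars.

-335946

Without the control the market clears where 4670 - 3p = 7p - 30, i.e. p* = 470 and q* = 3260.
The ceiling of 352 is below the equilibrium price 470, so it binds.
At p = 352: qd = 4670 - 3·352 = 3614 and qs = 7·352 - 30 = 2434.
Producer surplus without the control is ½ · (470 - 30/7) · 3260 = 5313800/7.
With the ceiling, producers sell 2434 units at 352, so PS = ½ · (352 - 30/7) · 2434 = 2962178/7.
Change in producer surplus = 2962178/7 - 5313800/7 = -335946.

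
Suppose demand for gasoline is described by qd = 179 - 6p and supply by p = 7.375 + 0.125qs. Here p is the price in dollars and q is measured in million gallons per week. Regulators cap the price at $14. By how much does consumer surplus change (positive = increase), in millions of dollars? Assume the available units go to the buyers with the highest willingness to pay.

111

Rearranging supply gives qs = 8p - 59. In a free market, 179 - 6p = 8p - 59 gives the equilibrium p* = 17, q* = 77.
Since 14 < 17, the ceiling is binding.
At p = 14: qd = 179 - 6·14 = 95 and qs = 8·14 - 59 = 53.
Consumer surplus without the control is ½ · (179/6 - 17) · 77 = 5929/12.
With the ceiling, 53 units are sold at 14 (assume they go to the highest-value buyers). The demand price at q = 53 is 21, so CS = ½ · [(179/6 - 14) + (21 - 14)] · 53 = 7261/12.
Change in consumer surplus = 7261/12 - 5929/12 = 111.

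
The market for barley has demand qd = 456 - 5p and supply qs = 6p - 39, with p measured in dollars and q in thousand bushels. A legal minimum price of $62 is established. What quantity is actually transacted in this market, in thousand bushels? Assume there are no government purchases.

146

Setting quantity demanded equal to quantity supplied, 456 - 5p = 6p - 39, gives p* = 45 and q* = 231.
Since 62 > 45, the floor is binding.
At p = 62: qd = 456 - 5·62 = 146 and qs = 6·62 - 39 = 333.
The quantity actually transacted is the short side, demand: 146.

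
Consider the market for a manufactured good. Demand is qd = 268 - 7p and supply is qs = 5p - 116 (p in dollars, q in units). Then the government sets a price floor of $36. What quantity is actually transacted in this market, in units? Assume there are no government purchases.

Without the control the market clears where 268 - 7p = 5p - 116, i.e. p* = 32 and q* = 44.
Since 36 > 32, the floor is binding.
At p = 36: qd = 268 - 7·36 = 16 and qs = 5·36 - 116 = 64.
The quantity actually transacted is the short side, demand: 16.

16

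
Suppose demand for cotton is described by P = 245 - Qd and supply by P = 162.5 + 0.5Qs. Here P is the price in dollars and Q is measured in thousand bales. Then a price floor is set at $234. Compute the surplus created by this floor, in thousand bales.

Rearranging demand gives Qd = 245 - P; rearranging supply gives Qs = 2P - 325. In a free market, 245 - P = 2P - 325 gives the equilibrium P* = 190, Q* = 55.
Since 234 > 190, the floor is binding.
At P = 234: Qd = 245 - 234 = 11 and Qs = 2·234 - 325 = 143.
Surplus = Qs - Qd = 143 - 11 = 132.

132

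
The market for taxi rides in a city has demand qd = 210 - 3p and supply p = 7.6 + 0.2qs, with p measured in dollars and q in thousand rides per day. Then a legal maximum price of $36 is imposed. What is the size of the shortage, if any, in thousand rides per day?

0

Rearranging supply gives qs = 5p - 38. Equilibrium: 210 - 3p = 5p - 38, so 248 = 8p and p* = 31, q* = 117.
The ceiling of 36 is above the equilibrium price 31, so it is not binding; the market clears at p* = 31, q* = 117.
Since the control does not bind, there is no shortage.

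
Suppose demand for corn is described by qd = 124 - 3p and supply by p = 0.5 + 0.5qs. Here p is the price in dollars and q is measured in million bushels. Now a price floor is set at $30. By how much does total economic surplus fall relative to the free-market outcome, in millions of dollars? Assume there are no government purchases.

93.75

Rearranging supply gives qs = 2p - 1. Setting quantity demanded equal to quantity supplied, 124 - 3p = 2p - 1, gives p* = 25 and q* = 49.
Since 30 > 25, the floor is binding.
At p = 30: qd = 124 - 3·30 = 34 and qs = 2·30 - 1 = 59.
Quantity traded falls to 34. At q = 34 the demand price is (124 - 34)/3 = 30 and the supply price is (1 + 34)/2 = 17.5.
Deadweight loss = ½ · (30 - 17.5) · (49 - 34) = ½ · 12.5 · 15 = 93.75.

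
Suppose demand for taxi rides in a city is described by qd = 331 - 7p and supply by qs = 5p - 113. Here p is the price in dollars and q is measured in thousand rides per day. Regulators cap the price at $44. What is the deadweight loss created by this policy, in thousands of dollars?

Without the control the market clears where 331 - 7p = 5p - 113, i.e. p* = 37 and q* = 72.
Since 44 is above p* = 37, the ceiling does not bind and the free-market outcome prevails.
Since the control does not bind, no trades are prevented and deadweight loss is zero.

0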